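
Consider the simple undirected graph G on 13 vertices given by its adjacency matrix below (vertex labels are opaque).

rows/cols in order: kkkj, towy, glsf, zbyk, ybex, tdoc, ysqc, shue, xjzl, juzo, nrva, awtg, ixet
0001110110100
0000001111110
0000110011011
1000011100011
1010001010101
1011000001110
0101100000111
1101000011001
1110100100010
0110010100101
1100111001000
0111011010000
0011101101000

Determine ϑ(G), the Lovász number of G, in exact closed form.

Vertex towy has 6 neighbors: ysqc, shue, xjzl, juzo, nrva, awtg.
deg(ybex) = 6; N(ybex) = {kkkj, glsf, ysqc, xjzl, nrva, ixet}.
N(zbyk) = {kkkj, tdoc, ysqc, shue, awtg, ixet}, |N(zbyk)| = 6.
Vertex tdoc has 6 neighbors: kkkj, glsf, zbyk, juzo, nrva, awtg.
Regular of degree 6 on 13 vertices: strongly regular (13,6,2,3).
A has 3 distinct eigenvalues ≈ [6.0, 1.303, -2.303].
ϑ = −N·λ_min/(λ_max−λ_min) = −13·(-sqrt(13)/2 - 1/2)/(6−(-sqrt(13)/2 - 1/2)) = sqrt(13).
≈ 3.6056 (to 4 d.p.).

sqrt(13)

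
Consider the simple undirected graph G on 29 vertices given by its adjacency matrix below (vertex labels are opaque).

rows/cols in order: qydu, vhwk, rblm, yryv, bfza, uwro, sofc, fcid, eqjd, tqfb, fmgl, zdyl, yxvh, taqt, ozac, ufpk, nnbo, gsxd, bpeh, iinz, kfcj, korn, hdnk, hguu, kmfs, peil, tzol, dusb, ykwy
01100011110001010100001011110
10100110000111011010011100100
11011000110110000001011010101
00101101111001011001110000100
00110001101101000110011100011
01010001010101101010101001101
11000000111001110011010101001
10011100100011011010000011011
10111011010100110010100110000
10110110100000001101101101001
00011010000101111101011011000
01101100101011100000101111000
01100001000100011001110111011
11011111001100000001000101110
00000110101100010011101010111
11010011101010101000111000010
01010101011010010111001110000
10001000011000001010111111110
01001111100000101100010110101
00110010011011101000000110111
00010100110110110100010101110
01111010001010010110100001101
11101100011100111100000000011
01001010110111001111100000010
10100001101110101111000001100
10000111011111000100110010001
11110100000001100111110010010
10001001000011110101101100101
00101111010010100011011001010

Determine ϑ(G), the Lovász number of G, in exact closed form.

deg(sofc) = 14; N(sofc) = {qydu, vhwk, eqjd, tqfb, fmgl, taqt, ozac, ufpk, bpeh, iinz, korn, hguu, peil, ykwy}.
N(yryv) = {rblm, bfza, uwro, fcid, eqjd, tqfb, fmgl, taqt, ufpk, nnbo, iinz, kfcj, korn, tzol}, |N(yryv)| = 14.
N(qydu) = {vhwk, rblm, sofc, fcid, eqjd, tqfb, taqt, ufpk, gsxd, hdnk, kmfs, peil, tzol, dusb}, |N(qydu)| = 14.
N(uwro) = {vhwk, yryv, fcid, tqfb, zdyl, taqt, ozac, nnbo, bpeh, kfcj, hdnk, peil, tzol, ykwy}, |N(uwro)| = 14.
Regular of degree 14 on 29 vertices: Paley(29): SR with (k,λ,μ)=(14,6,7).
Distinct eigenvalues (to 5 d.p.): [14.0, 2.19258, -3.19258].
−29·(-sqrt(29)/2 - 1/2) / ((14)−(-sqrt(29)/2 - 1/2)) = sqrt(29) = ϑ(G).
ϑ(G) ≈ 5.3851648.

sqrt(29)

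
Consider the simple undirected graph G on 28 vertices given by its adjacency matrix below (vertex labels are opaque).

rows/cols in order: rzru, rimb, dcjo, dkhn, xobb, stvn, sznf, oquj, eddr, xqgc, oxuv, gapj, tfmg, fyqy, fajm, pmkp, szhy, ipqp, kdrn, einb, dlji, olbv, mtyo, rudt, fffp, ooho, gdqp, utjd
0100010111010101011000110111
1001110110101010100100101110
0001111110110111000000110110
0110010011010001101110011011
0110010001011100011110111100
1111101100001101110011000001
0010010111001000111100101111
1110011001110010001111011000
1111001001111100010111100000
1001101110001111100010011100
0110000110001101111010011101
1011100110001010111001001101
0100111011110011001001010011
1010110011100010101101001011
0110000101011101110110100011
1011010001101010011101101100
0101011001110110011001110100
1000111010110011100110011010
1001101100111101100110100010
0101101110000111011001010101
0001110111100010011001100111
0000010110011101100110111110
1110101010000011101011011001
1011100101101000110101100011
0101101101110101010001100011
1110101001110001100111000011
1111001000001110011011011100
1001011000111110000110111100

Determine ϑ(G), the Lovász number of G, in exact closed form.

7

Vertex stvn has 15 neighbors: rzru, rimb, dcjo, dkhn, xobb, sznf, oquj, tfmg, fyqy, pmkp, szhy, ipqp, dlji, olbv, utjd.
N(ipqp) = {rzru, xobb, stvn, sznf, eddr, oxuv, gapj, fajm, pmkp, szhy, einb, dlji, rudt, fffp, gdqp}, |N(ipqp)| = 15.
Vertex fajm has 15 neighbors: rimb, dcjo, oquj, xqgc, gapj, tfmg, fyqy, pmkp, szhy, ipqp, einb, dlji, mtyo, gdqp, utjd.
N(dkhn) = {rimb, dcjo, stvn, eddr, xqgc, gapj, pmkp, szhy, kdrn, einb, dlji, rudt, fffp, gdqp, utjd}, |N(dkhn)| = 15.
G on 28 vertices is 15-regular; Kneser K(8,2) on C(8,2)=28 vertices.
spec(A) ≈ [15.0, 1.0, -5.0] (distinct, 3 d.p.).
With N=28: ϑ(G) = 28·(-1*(-5))/(15−(-5)) = 7.
= 7.000000000… (decimal).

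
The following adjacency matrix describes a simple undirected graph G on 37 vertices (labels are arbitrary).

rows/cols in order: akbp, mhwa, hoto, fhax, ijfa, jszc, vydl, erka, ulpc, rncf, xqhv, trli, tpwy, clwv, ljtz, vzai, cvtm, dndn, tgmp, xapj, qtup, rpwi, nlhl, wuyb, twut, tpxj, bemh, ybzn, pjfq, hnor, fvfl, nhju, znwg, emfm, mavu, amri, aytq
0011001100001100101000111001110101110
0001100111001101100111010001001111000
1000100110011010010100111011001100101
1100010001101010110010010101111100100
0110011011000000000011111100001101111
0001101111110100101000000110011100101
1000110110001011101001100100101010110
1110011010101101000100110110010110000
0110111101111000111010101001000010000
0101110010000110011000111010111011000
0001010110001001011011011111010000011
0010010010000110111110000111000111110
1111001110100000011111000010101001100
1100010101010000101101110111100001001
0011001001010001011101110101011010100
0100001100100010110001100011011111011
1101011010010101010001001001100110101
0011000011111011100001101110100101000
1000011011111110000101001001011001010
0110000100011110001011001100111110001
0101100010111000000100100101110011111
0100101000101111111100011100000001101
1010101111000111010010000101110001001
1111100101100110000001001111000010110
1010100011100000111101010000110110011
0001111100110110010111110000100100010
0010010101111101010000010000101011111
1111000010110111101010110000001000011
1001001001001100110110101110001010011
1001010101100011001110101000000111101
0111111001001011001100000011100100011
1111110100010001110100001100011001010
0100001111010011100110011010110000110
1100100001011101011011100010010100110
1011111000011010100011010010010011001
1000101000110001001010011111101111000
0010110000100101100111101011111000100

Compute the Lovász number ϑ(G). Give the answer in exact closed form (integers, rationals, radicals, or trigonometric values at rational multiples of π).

sqrt(37)

N(fvfl) = {mhwa, hoto, fhax, ijfa, jszc, vydl, rncf, tpwy, ljtz, vzai, tgmp, xapj, bemh, ybzn, pjfq, nhju, amri, aytq}, |N(fvfl)| = 18.
N(ybzn) = {akbp, mhwa, hoto, fhax, ulpc, xqhv, trli, clwv, ljtz, vzai, cvtm, tgmp, qtup, nlhl, wuyb, fvfl, amri, aytq}, |N(ybzn)| = 18.
deg(rpwi) = 18; N(rpwi) = {mhwa, ijfa, vydl, xqhv, tpwy, clwv, ljtz, vzai, cvtm, dndn, tgmp, xapj, wuyb, twut, tpxj, emfm, mavu, aytq}.
N(aytq) = {hoto, ijfa, jszc, xqhv, clwv, vzai, cvtm, xapj, qtup, rpwi, nlhl, twut, bemh, ybzn, pjfq, hnor, fvfl, mavu}, |N(aytq)| = 18.
G on 37 vertices is 18-regular; strongly regular (37,18,8,9).
The 3 distinct eigenvalues: [18.0, 2.541, -3.541].
With N=37: ϑ(G) = 37·(-(-sqrt(37)/2 - 1/2))/(18−(-sqrt(37)/2 - 1/2)) = sqrt(37).
ϑ(G) ≈ 6.0828.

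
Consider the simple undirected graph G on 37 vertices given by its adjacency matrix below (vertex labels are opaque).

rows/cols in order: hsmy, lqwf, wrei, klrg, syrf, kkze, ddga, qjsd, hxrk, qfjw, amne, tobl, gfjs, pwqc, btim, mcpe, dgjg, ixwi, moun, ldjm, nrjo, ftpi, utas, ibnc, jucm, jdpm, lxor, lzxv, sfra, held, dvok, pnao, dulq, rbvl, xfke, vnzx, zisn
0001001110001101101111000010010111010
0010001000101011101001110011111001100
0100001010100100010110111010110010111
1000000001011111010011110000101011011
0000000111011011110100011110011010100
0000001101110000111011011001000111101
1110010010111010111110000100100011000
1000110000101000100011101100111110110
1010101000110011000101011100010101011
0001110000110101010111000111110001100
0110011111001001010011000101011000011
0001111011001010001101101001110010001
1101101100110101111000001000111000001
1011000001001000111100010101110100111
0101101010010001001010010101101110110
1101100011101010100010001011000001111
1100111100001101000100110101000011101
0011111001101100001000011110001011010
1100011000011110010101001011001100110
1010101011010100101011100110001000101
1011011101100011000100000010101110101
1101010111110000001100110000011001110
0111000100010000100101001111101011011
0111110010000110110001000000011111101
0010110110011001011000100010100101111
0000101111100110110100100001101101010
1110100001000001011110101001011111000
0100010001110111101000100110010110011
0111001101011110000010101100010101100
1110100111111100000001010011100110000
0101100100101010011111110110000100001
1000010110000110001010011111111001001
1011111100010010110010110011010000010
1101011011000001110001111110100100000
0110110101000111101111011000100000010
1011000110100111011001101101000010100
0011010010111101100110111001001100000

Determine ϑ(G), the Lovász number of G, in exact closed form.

sqrt(37)

Vertex dvok has 18 neighbors: lqwf, klrg, syrf, qjsd, amne, gfjs, btim, ixwi, moun, ldjm, nrjo, ftpi, utas, ibnc, jdpm, lxor, pnao, zisn.
deg(utas) = 18; N(utas) = {lqwf, wrei, klrg, qjsd, tobl, dgjg, ldjm, ftpi, jucm, jdpm, lxor, lzxv, sfra, dvok, dulq, rbvl, vnzx, zisn}.
deg(wrei) = 18; N(wrei) = {lqwf, ddga, hxrk, amne, pwqc, ixwi, ldjm, nrjo, utas, ibnc, jucm, lxor, sfra, held, dulq, xfke, vnzx, zisn}.
Vertex hxrk has 18 neighbors: hsmy, wrei, syrf, ddga, amne, tobl, btim, mcpe, ldjm, ftpi, ibnc, jucm, jdpm, held, pnao, rbvl, vnzx, zisn.
Regular of degree 18 on 37 vertices: strongly regular (37,18,8,9).
The 3 distinct eigenvalues: [18.0, 2.54138, -3.54138].
With N=37: ϑ(G) = 37·(-(-sqrt(37)/2 - 1/2))/(18−(-sqrt(37)/2 - 1/2)) = sqrt(37).
= 6.082762530… (decimal).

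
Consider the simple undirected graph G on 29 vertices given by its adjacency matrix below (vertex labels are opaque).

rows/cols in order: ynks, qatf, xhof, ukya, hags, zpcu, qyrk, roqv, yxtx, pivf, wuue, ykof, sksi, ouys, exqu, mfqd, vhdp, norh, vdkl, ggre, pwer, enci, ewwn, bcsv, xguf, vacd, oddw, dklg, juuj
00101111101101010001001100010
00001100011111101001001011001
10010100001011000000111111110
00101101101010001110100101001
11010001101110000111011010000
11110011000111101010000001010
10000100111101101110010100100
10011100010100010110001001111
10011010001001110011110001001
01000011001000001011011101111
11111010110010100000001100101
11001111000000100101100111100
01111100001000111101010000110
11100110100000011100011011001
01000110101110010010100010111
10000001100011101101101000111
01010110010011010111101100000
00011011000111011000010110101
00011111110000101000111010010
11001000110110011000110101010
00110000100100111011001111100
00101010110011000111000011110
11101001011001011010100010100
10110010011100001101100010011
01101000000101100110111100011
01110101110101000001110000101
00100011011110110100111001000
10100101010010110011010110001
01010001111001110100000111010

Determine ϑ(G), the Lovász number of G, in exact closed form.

Vertex yxtx has 14 neighbors: ynks, ukya, hags, qyrk, wuue, ouys, exqu, mfqd, vdkl, ggre, pwer, enci, vacd, juuj.
Vertex dklg has 14 neighbors: ynks, xhof, zpcu, roqv, pivf, sksi, exqu, mfqd, vdkl, ggre, enci, bcsv, xguf, juuj.
N(qatf) = {hags, zpcu, pivf, wuue, ykof, sksi, ouys, exqu, vhdp, ggre, ewwn, xguf, vacd, juuj}, |N(qatf)| = 14.
deg(hags) = 14; N(hags) = {ynks, qatf, ukya, roqv, yxtx, wuue, ykof, sksi, norh, vdkl, ggre, enci, ewwn, xguf}.
29-vertex 14-regular graph: SR(29,14,6,7) — a Paley graph.
spec(A) ≈ [14.0, 2.19258, -3.19258] (distinct, 5 d.p.).
ϑ = −N·λ_min/(λ_max−λ_min) = −29·(-sqrt(29)/2 - 1/2)/(14−(-sqrt(29)/2 - 1/2)) = sqrt(29).
ϑ(G) ≈ 5.38516481.

sqrt(29)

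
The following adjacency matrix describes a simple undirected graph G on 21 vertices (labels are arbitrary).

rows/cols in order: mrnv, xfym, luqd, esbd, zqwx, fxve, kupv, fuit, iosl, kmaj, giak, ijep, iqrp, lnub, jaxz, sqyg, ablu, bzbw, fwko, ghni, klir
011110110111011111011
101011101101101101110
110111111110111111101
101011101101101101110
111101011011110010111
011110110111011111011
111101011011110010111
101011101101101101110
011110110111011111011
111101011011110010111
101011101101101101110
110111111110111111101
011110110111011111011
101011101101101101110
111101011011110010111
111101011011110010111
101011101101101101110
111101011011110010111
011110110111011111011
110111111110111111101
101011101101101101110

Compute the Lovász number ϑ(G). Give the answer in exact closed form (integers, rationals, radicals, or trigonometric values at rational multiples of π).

7

Vertex kmaj has 15 neighbors: mrnv, xfym, luqd, esbd, fxve, fuit, iosl, giak, ijep, iqrp, lnub, ablu, fwko, ghni, klir.
N(ijep) = {mrnv, xfym, esbd, zqwx, fxve, kupv, fuit, iosl, kmaj, giak, iqrp, lnub, jaxz, sqyg, ablu, bzbw, fwko, klir}, |N(ijep)| = 18.
N(klir) = {mrnv, luqd, zqwx, fxve, kupv, iosl, kmaj, ijep, iqrp, jaxz, sqyg, bzbw, fwko, ghni}, |N(klir)| = 14.
deg(ablu) = 14; N(ablu) = {mrnv, luqd, zqwx, fxve, kupv, iosl, kmaj, ijep, iqrp, jaxz, sqyg, bzbw, fwko, ghni}.
G = K_{7,6,5,3}: α = 7 = χ(Ḡ), so ϑ = 7.
Numerically 7.0000.
Lovász sandwich 7 ≤ 7 ≤ 7: collapsed.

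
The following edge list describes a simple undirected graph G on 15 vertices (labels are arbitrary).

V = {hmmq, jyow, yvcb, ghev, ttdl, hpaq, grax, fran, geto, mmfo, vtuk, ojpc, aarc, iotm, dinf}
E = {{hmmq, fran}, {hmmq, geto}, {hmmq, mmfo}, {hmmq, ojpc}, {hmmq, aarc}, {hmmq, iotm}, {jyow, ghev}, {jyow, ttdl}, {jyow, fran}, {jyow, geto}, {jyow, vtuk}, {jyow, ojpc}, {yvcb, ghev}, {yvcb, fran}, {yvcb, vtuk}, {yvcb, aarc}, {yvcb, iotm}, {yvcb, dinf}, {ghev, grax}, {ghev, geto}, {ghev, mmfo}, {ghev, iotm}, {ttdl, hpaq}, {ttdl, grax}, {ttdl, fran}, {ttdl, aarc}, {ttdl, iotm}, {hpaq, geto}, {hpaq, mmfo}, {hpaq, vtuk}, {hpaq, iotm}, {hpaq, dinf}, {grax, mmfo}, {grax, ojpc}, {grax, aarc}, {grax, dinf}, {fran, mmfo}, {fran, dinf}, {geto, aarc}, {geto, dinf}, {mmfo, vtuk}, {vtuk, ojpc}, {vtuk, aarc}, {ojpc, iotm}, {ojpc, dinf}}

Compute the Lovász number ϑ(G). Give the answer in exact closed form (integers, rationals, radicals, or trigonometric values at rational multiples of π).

N(iotm) = {hmmq, yvcb, ghev, ttdl, hpaq, ojpc}, |N(iotm)| = 6.
deg(dinf) = 6; N(dinf) = {yvcb, hpaq, grax, fran, geto, ojpc}.
deg(hpaq) = 6; N(hpaq) = {ttdl, geto, mmfo, vtuk, iotm, dinf}.
deg(yvcb) = 6; N(yvcb) = {ghev, fran, vtuk, aarc, iotm, dinf}.
G on 15 vertices is 6-regular; Kneser K(6,2) on C(6,2)=15 vertices.
spec(A) ≈ [6.0, 1.0, -3.0] (distinct, 5 d.p.).
Lovász (edge-transitive): ϑ = −15·(-3)/((6)−(-3)) = 5.
Numerically 5.00000.

5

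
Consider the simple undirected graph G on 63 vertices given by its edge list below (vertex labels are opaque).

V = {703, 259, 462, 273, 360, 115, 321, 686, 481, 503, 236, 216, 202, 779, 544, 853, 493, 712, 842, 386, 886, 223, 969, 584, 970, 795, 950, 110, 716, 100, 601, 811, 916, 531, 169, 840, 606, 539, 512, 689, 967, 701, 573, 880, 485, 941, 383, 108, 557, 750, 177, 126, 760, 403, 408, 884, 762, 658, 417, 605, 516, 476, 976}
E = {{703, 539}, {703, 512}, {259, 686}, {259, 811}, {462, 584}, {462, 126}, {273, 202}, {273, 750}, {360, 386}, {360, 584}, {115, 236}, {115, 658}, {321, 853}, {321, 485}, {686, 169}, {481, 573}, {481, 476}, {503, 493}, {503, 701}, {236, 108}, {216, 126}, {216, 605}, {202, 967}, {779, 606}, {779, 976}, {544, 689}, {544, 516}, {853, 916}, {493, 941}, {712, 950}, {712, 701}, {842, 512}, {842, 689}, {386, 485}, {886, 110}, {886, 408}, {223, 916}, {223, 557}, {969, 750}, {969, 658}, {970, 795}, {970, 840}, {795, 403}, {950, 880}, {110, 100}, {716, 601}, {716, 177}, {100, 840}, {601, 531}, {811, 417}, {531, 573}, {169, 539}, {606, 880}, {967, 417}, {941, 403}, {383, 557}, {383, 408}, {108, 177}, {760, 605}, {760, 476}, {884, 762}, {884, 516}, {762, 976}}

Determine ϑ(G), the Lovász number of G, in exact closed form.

63*cos(pi/63)/(cos(pi/63) + 1)

deg(481) = 2; N(481) = {573, 476}.
Vertex 703 has 2 neighbors: 539, 512.
deg(403) = 2; N(403) = {795, 941}.
Vertex 493 has 2 neighbors: 503, 941.
Regular of degree 2 on 63 vertices: this is C_{63}, the 63-cycle.
spec(A) ≈ [2.0, 1.99, 1.96, 1.911, 1.843, 1.756, 1.652, 1.532, 1.396, 1.247, 1.085, 0.912, 0.731, 0.542, 0.347, 0.149, -0.05, -0.249, -0.445, -0.637, -0.823, -1.0, -1.167, -1.323, -1.466, -1.594, -1.707, -1.802, -1.879, -1.938, -1.978, -1.998] (distinct, 3 d.p.).
λ_max=2, λ_min=-2*cos(pi/63); ϑ = −63·λ_min/(λ_max−λ_min) = 63*cos(pi/63)/(cos(pi/63) + 1).
= 31.4804093… (decimal).
Sandwich: α(G)=31 ≤ ϑ(G)=63*cos(pi/63)/(cos(pi/63) + 1) ≤ χ(Ḡ)=32 (both strict).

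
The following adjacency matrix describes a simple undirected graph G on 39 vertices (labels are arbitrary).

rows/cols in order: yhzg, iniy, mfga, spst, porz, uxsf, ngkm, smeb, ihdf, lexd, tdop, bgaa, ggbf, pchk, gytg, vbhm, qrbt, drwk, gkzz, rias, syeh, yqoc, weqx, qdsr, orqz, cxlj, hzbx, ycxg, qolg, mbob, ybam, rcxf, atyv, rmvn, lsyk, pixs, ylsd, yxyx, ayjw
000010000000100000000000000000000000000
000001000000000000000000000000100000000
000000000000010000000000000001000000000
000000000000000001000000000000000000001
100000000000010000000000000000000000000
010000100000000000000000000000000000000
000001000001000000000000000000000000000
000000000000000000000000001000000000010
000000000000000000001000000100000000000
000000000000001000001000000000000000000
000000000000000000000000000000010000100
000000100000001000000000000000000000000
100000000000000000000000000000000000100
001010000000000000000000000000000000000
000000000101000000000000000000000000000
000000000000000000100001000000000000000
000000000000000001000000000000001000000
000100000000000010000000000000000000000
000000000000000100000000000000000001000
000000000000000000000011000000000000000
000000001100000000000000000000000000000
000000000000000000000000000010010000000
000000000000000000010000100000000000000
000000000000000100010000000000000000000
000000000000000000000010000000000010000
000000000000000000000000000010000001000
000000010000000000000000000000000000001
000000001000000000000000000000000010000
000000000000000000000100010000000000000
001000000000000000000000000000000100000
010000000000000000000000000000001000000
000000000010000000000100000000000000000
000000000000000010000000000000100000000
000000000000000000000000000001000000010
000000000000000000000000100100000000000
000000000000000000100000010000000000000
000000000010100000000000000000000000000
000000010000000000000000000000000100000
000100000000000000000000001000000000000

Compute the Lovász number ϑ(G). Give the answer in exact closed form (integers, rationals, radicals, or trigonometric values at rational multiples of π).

39*cos(pi/39)/(cos(pi/39) + 1)

deg(lexd) = 2; N(lexd) = {gytg, syeh}.
Vertex uxsf has 2 neighbors: iniy, ngkm.
N(ayjw) = {spst, hzbx}, |N(ayjw)| = 2.
deg(pixs) = 2; N(pixs) = {gkzz, cxlj}.
39-vertex 2-regular graph: the odd cycle C_{39}.
Distinct eigenvalues (to 5 d.p.): [2.0, 1.9741, 1.89707, 1.77091, 1.59889, 1.38545, 1.13613, 0.85739, 0.55643, 0.24107, -0.08053, -0.40005, -0.70921, -1.0, -1.26489, -1.49702, -1.69038, -1.83996, -1.94188, -1.99351].
λ_max=2, λ_min=-2*cos(pi/39); ϑ = −39·λ_min/(λ_max−λ_min) = 39*cos(pi/39)/(cos(pi/39) + 1).
= 19.46833… (decimal).
Check 19 ≤ 39*cos(pi/39)/(cos(pi/39) + 1) ≤ 20: both strict.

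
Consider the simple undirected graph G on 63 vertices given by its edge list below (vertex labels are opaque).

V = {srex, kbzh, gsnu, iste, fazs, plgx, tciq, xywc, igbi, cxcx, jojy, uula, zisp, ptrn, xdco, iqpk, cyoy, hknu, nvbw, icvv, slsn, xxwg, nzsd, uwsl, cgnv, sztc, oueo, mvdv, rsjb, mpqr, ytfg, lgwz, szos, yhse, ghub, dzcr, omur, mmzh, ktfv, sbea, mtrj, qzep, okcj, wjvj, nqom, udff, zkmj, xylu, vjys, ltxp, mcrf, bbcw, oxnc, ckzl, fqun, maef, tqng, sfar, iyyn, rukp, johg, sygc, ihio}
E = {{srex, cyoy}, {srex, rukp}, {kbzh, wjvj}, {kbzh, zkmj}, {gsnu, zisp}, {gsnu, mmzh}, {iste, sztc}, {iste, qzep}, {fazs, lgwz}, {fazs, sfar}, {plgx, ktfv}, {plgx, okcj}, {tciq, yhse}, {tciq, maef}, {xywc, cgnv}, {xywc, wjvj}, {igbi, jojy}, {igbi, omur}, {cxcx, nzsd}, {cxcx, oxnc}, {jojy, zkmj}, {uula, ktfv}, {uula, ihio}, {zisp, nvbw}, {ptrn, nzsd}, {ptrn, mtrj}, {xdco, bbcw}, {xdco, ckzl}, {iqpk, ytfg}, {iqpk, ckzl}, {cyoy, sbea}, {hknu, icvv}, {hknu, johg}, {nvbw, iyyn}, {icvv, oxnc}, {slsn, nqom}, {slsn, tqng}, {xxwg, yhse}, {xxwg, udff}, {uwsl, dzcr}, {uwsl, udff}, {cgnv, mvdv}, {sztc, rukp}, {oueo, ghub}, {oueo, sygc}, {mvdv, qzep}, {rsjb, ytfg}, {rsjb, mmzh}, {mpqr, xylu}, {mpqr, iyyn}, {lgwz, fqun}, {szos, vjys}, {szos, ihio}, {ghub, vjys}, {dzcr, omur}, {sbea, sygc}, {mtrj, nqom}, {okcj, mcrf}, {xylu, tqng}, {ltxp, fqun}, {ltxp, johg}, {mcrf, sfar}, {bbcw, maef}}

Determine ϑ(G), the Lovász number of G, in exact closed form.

63*cos(pi/63)/(cos(pi/63) + 1)

N(nvbw) = {zisp, iyyn}, |N(nvbw)| = 2.
deg(ytfg) = 2; N(ytfg) = {iqpk, rsjb}.
N(omur) = {igbi, dzcr}, |N(omur)| = 2.
deg(jojy) = 2; N(jojy) = {igbi, zkmj}.
G on 63 vertices is 2-regular; connected 2-regular on 63 ⇒ C_{63}.
Distinct eigenvalues (to 6 d.p.): [2.0, 1.990062, 1.960345, 1.911146, 1.842952, 1.756443, 1.652478, 1.532089, 1.396474, 1.24698, 1.085093, 0.912421, 0.730682, 0.541681, 0.347296, 0.14946, -0.049861, -0.248687, -0.445042, -0.636973, -0.822574, -1.0, -1.167487, -1.323372, -1.466104, -1.594265, -1.706582, -1.801938, -1.879385, -1.938155, -1.977662, -1.997514].
Lovász: ϑ = −63(-2*cos(pi/63))/(2+-(-1)*2*cos(pi/63)) = 63*cos(pi/63)/(cos(pi/63) + 1).
ϑ(G) ≈ 31.48041.
Sandwich: α(G)=31 ≤ ϑ(G)=63*cos(pi/63)/(cos(pi/63) + 1) ≤ χ(Ḡ)=32 (both strict).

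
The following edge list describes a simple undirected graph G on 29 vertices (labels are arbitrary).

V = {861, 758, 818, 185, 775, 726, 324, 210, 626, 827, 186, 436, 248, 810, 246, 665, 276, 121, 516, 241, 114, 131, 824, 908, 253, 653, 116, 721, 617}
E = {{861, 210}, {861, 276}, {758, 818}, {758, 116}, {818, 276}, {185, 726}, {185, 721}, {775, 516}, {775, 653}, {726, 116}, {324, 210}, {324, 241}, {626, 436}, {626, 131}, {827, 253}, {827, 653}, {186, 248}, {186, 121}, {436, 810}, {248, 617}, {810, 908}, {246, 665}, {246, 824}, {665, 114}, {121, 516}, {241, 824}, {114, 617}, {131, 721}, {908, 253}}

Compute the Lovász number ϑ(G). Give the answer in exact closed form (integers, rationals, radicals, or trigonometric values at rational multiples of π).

29*cos(pi/29)/(cos(pi/29) + 1)

Vertex 665 has 2 neighbors: 246, 114.
N(253) = {827, 908}, |N(253)| = 2.
deg(241) = 2; N(241) = {324, 824}.
Vertex 185 has 2 neighbors: 726, 721.
deg(v) = 2 for all v (|V|=29); connected 2-regular on 29 ⇒ C_{29}.
The 15 distinct eigenvalues: [2.0, 1.953241, 1.815151, 1.592186, 1.294773, 0.936817, 0.535057, 0.108278, -0.323564, -0.740276, -1.122374, -1.451991, -1.713714, -1.895306, -1.988276].
Lovász: ϑ = −29(-2*cos(pi/29))/(2+-(-1)*2*cos(pi/29)) = 29*cos(pi/29)/(cos(pi/29) + 1).
≈ 14.4573753 (to 7 d.p.).
Sandwich: α(G)=14 ≤ ϑ(G)=29*cos(pi/29)/(cos(pi/29) + 1) ≤ χ(Ḡ)=15 (both strict).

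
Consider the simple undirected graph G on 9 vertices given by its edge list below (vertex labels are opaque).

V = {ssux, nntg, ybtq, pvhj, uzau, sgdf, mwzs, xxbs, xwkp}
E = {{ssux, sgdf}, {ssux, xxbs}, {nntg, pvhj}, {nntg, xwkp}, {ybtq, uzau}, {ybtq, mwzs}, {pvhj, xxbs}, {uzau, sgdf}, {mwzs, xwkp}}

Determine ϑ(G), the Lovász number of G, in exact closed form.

N(ssux) = {sgdf, xxbs}, |N(ssux)| = 2.
N(uzau) = {ybtq, sgdf}, |N(uzau)| = 2.
Vertex ybtq has 2 neighbors: uzau, mwzs.
Vertex sgdf has 2 neighbors: ssux, uzau.
deg(v) = 2 for all v (|V|=9); this is C_{9}, the 9-cycle.
A has 5 distinct eigenvalues ≈ [2.0, 1.53209, 0.3473, -1.0, -1.87939].
Lovász (edge-transitive): ϑ = −9·(-2*cos(pi/9))/((2)−(-2*cos(pi/9))) = 9*cos(pi/9)/(cos(pi/9) + 1).
≈ 4.3600896 (to 7 d.p.).
α=4, χ(Ḡ)=5; ϑ=9*cos(pi/9)/(cos(pi/9) + 1) lies between (both strict).

9*cos(pi/9)/(cos(pi/9) + 1)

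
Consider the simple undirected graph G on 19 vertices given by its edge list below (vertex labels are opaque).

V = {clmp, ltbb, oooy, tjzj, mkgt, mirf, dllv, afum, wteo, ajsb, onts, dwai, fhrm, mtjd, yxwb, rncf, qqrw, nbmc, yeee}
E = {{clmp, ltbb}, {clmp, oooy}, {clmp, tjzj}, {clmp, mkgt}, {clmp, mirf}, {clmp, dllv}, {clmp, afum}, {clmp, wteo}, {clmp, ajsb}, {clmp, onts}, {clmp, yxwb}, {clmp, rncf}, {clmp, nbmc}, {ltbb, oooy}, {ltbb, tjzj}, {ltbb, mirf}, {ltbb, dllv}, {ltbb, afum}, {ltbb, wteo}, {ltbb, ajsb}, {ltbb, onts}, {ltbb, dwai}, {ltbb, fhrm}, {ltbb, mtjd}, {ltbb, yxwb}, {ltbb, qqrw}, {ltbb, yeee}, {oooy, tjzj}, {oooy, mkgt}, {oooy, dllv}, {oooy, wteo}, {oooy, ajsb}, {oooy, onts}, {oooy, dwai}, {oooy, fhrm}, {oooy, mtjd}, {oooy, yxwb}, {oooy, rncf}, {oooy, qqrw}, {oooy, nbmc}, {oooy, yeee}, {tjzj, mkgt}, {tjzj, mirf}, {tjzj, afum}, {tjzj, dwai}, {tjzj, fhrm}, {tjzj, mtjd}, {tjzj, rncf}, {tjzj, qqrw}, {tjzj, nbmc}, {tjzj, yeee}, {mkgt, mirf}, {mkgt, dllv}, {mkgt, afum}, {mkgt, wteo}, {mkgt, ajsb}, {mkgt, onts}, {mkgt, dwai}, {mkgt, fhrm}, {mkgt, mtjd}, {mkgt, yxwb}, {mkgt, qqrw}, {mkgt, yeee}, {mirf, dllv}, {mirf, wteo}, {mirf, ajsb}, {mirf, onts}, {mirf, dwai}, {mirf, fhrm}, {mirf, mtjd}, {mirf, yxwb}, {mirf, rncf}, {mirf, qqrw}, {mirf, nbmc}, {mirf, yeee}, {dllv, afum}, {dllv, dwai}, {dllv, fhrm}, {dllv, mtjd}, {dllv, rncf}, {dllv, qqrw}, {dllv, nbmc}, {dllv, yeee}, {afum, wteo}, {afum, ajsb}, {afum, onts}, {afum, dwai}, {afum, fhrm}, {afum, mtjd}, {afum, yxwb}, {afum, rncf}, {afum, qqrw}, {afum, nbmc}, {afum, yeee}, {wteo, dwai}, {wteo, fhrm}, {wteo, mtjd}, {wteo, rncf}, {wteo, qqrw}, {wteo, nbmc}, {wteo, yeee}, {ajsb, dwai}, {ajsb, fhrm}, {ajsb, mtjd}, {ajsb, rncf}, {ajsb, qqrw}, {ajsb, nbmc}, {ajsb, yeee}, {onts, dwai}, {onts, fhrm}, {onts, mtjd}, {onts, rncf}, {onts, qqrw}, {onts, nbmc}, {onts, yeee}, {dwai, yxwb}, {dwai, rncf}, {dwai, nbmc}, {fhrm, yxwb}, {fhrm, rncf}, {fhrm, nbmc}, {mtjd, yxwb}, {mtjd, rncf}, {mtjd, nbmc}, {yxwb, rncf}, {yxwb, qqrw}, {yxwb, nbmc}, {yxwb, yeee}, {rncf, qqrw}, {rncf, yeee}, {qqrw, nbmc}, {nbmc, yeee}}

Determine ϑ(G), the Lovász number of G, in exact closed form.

6

Vertex mtjd has 13 neighbors: ltbb, oooy, tjzj, mkgt, mirf, dllv, afum, wteo, ajsb, onts, yxwb, rncf, nbmc.
Vertex rncf has 15 neighbors: clmp, oooy, tjzj, mirf, dllv, afum, wteo, ajsb, onts, dwai, fhrm, mtjd, yxwb, qqrw, yeee.
deg(ajsb) = 13; N(ajsb) = {clmp, ltbb, oooy, mkgt, mirf, afum, dwai, fhrm, mtjd, rncf, qqrw, nbmc, yeee}.
N(ltbb) = {clmp, oooy, tjzj, mirf, dllv, afum, wteo, ajsb, onts, dwai, fhrm, mtjd, yxwb, qqrw, yeee}, |N(ltbb)| = 15.
4 parts of sizes [6, 6, 4, 3]; α(G) = 6 = ϑ (perfect).
Numerically 6.00000.
6 ≤ 6 ≤ 6: collapsed.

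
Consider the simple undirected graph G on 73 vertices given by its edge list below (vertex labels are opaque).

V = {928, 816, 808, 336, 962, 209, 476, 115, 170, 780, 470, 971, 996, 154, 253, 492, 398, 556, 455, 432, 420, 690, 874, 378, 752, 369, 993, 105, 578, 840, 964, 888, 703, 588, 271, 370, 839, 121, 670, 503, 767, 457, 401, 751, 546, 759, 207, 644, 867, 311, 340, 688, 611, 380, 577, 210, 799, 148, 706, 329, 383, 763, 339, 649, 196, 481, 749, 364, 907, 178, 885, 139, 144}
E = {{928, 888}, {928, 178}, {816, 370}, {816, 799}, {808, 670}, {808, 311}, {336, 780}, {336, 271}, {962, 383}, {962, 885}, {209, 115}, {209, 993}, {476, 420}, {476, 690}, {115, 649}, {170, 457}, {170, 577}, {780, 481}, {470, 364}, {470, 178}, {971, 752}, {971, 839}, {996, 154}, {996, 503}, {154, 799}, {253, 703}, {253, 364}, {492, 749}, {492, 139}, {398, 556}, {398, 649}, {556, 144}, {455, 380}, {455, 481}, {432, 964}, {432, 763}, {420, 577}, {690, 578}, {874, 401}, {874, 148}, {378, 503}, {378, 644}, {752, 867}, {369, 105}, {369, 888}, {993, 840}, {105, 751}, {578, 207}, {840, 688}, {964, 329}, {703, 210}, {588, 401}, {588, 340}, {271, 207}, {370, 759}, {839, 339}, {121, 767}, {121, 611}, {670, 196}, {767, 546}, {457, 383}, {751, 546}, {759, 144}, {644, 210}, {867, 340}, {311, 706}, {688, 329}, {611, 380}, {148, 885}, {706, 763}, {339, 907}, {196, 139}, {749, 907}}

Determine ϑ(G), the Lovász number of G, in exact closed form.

deg(378) = 2; N(378) = {503, 644}.
Vertex 749 has 2 neighbors: 492, 907.
Vertex 170 has 2 neighbors: 457, 577.
Vertex 888 has 2 neighbors: 928, 369.
Regular of degree 2 on 73 vertices: a single 73-cycle (edge-transitive).
The 37 distinct eigenvalues: [2.0, 1.992596, 1.97044, 1.933696, 1.882635, 1.817635, 1.739179, 1.647846, 1.544313, 1.429347, 1.303798, 1.168596, 1.024743, 0.873302, 0.715396, 0.552194, 0.384903, 0.214763, 0.043032, -0.129017, -0.300111, -0.468983, -0.634383, -0.795086, -0.949902, -1.097686, -1.237343, -1.367839, -1.488208, -1.597559, -1.695082, -1.780055, -1.85185, -1.909934, -1.953877, -1.983355, -1.998148].
−73·(-2*cos(pi/73)) / ((2)−(-2*cos(pi/73))) = 73*cos(pi/73)/(cos(pi/73) + 1) = ϑ(G).
Numerically 36.48309477.
36 ≤ 73*cos(pi/73)/(cos(pi/73) + 1) ≤ 37: both strict.

73*cos(pi/73)/(cos(pi/73) + 1)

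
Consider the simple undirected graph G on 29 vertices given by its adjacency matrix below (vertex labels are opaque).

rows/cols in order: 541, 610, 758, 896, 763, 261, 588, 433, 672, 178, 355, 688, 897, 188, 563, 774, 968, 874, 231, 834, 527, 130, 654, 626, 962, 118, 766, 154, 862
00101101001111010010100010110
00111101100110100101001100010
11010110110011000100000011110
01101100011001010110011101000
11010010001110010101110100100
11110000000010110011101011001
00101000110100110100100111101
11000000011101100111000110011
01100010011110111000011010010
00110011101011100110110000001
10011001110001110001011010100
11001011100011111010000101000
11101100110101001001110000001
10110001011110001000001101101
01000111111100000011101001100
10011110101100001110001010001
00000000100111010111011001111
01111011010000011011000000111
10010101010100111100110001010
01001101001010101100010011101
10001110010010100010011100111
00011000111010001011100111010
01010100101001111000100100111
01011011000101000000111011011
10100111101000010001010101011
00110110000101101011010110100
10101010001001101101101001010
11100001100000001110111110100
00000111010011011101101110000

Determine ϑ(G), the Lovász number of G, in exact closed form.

sqrt(29)

N(188) = {541, 758, 896, 433, 178, 355, 688, 897, 968, 654, 626, 118, 766, 862}, |N(188)| = 14.
N(118) = {758, 896, 261, 588, 688, 188, 563, 968, 231, 834, 130, 626, 962, 766}, |N(118)| = 14.
Vertex 758 has 14 neighbors: 541, 610, 896, 261, 588, 672, 178, 897, 188, 874, 962, 118, 766, 154.
N(654) = {610, 896, 261, 672, 355, 188, 563, 774, 968, 527, 626, 766, 154, 862}, |N(654)| = 14.
G on 29 vertices is 14-regular; Paley(29): SR with (k,λ,μ)=(14,6,7).
A has 3 distinct eigenvalues ≈ [14.0, 2.192582, -3.192582].
Lovász (edge-transitive): ϑ = −29·(-sqrt(29)/2 - 1/2)/((14)−(-sqrt(29)/2 - 1/2)) = sqrt(29).
≈ 5.38516 (to 5 d.p.).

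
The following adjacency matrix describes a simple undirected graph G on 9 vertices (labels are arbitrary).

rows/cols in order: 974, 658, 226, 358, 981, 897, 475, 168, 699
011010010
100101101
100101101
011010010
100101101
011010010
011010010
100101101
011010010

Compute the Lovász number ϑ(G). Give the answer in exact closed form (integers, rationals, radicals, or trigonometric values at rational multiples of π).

5

N(168) = {974, 358, 897, 475, 699}, |N(168)| = 5.
deg(226) = 5; N(226) = {974, 358, 897, 475, 699}.
N(974) = {658, 226, 981, 168}, |N(974)| = 4.
deg(358) = 4; N(358) = {658, 226, 981, 168}.
Complete 2-partite, parts [5, 4]: perfect, ϑ = α = 5.
= 5.000000… (decimal).
Sandwich: α(G)=5 ≤ ϑ(G)=5 ≤ χ(Ḡ)=5 (collapsed).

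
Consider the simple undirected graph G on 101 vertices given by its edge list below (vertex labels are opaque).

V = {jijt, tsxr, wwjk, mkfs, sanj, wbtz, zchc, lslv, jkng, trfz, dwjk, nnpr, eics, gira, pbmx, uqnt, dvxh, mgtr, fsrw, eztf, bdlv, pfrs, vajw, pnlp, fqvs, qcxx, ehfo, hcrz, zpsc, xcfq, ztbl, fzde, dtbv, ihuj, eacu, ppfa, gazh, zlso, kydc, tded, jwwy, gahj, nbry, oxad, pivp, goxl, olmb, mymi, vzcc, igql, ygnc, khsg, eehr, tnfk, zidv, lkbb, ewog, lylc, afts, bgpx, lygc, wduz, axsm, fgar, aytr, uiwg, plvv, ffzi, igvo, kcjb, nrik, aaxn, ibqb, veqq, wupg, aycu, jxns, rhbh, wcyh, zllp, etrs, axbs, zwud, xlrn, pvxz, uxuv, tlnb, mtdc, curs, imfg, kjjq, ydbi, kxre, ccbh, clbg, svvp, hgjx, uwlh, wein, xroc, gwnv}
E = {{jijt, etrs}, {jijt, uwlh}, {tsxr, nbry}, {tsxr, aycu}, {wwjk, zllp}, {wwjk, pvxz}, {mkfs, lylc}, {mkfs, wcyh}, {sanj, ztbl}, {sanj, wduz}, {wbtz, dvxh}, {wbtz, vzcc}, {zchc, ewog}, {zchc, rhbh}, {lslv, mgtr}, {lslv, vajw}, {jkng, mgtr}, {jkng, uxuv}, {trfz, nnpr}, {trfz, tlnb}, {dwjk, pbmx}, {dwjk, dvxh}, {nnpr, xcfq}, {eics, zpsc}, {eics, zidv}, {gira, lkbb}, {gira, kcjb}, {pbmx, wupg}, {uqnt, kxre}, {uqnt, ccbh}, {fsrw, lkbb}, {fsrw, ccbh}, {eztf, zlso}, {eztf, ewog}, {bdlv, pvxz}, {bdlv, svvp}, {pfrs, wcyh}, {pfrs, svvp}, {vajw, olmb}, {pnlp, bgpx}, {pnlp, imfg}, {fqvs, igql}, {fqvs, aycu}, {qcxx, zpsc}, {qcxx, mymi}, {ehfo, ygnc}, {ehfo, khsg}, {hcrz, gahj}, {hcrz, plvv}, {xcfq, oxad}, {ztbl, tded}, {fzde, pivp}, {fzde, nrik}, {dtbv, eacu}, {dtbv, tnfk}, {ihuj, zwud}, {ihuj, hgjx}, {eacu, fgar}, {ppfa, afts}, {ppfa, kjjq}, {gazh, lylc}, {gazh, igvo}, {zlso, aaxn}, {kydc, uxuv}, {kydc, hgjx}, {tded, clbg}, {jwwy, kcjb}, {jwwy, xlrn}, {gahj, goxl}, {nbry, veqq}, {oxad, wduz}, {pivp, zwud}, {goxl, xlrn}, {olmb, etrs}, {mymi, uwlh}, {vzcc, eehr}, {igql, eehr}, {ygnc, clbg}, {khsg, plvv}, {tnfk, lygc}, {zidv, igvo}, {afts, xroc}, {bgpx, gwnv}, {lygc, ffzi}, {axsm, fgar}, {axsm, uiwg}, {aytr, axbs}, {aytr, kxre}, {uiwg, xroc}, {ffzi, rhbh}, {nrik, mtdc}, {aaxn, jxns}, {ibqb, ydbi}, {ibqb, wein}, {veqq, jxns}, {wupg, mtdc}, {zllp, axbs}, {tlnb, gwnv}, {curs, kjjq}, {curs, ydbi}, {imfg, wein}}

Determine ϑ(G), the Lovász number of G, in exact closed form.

Vertex fzde has 2 neighbors: pivp, nrik.
N(jwwy) = {kcjb, xlrn}, |N(jwwy)| = 2.
Vertex nrik has 2 neighbors: fzde, mtdc.
N(tsxr) = {nbry, aycu}, |N(tsxr)| = 2.
Every vertex has degree 2 (N=101); connected 2-regular on 101 ⇒ C_{101}.
A has 51 distinct eigenvalues ≈ [2.0, 1.996131, 1.98454, 1.96527, 1.938398, 1.904026, 1.862288, 1.813345, 1.757387, 1.694629, 1.625316, 1.549714, 1.468117, 1.38084, 1.288221, 1.190618, 1.088408, 0.981988, 0.871769, 0.758177, 0.641652, 0.522644, 0.401614, 0.279031, 0.155368, 0.031104, -0.093281, -0.217304, -0.340487, -0.462353, -0.582429, -0.700253, -0.815367, -0.927327, -1.035699, -1.140065, -1.240019, -1.335176, -1.425168, -1.509646, -1.588283, -1.660776, -1.726843, -1.78623, -1.838706, -1.884069, -1.922142, -1.952779, -1.975861, -1.991299, -1.999033].
λ_max=2, λ_min=-2*cos(pi/101); ϑ = −101·λ_min/(λ_max−λ_min) = 101*cos(pi/101)/(cos(pi/101) + 1).
= 50.48778317… (decimal).
Sandwich: α(G)=50 ≤ ϑ(G)=101*cos(pi/101)/(cos(pi/101) + 1) ≤ χ(Ḡ)=51 (both strict).

101*cos(pi/101)/(cos(pi/101) + 1)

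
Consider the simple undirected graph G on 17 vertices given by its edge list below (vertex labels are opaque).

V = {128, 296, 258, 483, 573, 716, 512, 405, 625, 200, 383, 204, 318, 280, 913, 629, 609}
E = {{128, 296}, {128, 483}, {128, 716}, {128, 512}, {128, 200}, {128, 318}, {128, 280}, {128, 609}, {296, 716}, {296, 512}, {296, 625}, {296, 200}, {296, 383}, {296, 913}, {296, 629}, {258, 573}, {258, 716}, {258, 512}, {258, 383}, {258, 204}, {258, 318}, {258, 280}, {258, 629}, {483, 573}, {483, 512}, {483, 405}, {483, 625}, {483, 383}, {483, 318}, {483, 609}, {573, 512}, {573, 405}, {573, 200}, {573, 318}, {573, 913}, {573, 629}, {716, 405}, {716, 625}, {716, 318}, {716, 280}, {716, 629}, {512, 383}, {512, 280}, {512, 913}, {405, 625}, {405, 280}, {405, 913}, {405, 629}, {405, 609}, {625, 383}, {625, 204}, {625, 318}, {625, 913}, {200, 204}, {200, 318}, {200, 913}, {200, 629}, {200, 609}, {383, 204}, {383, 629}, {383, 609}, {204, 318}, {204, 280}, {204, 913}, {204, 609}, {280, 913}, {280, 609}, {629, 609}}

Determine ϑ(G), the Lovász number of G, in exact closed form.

Vertex 573 has 8 neighbors: 258, 483, 512, 405, 200, 318, 913, 629.
Vertex 913 has 8 neighbors: 296, 573, 512, 405, 625, 200, 204, 280.
deg(512) = 8; N(512) = {128, 296, 258, 483, 573, 383, 280, 913}.
Vertex 383 has 8 neighbors: 296, 258, 483, 512, 625, 204, 629, 609.
deg(v) = 8 for all v (|V|=17); Paley(17): SR with (k,λ,μ)=(8,3,4).
spec(A) ≈ [8.0, 1.561553, -2.561553] (distinct, 6 d.p.).
ϑ = −N·λ_min/(λ_max−λ_min) = −17·(-sqrt(17)/2 - 1/2)/(8−(-sqrt(17)/2 - 1/2)) = sqrt(17).
= 4.1231… (decimal).

sqrt(17)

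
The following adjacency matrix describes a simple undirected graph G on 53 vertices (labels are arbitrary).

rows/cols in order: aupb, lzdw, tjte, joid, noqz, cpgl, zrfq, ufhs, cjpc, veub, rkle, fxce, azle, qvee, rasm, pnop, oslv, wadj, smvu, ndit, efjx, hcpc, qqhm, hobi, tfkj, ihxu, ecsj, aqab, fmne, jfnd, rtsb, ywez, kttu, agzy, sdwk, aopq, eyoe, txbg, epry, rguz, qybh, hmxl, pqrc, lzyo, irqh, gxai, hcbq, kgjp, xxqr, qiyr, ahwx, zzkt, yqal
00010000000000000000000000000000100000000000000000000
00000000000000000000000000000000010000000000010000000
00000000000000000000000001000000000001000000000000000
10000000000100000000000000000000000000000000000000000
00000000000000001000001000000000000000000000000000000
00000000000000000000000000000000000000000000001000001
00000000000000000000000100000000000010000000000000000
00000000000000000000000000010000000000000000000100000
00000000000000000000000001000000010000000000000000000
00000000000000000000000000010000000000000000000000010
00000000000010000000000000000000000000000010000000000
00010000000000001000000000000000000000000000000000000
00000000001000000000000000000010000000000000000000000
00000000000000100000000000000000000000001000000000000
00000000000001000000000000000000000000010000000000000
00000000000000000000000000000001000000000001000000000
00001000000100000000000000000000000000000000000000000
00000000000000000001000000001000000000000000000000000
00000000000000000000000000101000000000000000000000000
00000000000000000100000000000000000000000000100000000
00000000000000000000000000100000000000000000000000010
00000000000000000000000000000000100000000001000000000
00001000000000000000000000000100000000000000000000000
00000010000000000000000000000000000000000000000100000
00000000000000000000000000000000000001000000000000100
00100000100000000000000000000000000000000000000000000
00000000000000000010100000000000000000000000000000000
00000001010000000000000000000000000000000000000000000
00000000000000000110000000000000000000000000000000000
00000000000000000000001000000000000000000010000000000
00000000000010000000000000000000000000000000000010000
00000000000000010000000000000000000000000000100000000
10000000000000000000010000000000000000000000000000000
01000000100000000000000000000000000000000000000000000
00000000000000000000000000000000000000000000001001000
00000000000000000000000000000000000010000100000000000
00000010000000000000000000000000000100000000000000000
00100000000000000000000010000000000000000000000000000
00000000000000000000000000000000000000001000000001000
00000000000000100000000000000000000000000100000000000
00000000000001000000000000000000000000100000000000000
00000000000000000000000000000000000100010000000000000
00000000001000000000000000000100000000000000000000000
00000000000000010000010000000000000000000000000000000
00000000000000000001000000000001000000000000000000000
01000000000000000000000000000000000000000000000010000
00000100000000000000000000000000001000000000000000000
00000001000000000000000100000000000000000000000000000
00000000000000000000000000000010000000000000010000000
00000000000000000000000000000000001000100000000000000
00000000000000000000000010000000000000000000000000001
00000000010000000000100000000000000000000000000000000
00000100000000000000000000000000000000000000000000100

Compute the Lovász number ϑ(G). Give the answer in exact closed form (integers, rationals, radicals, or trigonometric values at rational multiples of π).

53*cos(pi/53)/(cos(pi/53) + 1)

deg(sdwk) = 2; N(sdwk) = {hcbq, qiyr}.
Vertex rkle has 2 neighbors: azle, pqrc.
Vertex kgjp has 2 neighbors: ufhs, hobi.
Vertex ahwx has 2 neighbors: tfkj, yqal.
2-regular, N=53; connected 2-regular on 53 ⇒ C_{53}.
Distinct eigenvalues (to 4 d.p.): [2.0, 1.986, 1.944, 1.8748, 1.7793, 1.6588, 1.515, 1.35, 1.166, 0.9656, 0.7517, 0.5272, 0.2953, 0.0593, -0.1776, -0.412, -0.6405, -0.8601, -1.0676, -1.2602, -1.435, -1.5897, -1.7221, -1.8303, -1.9128, -1.9685, -1.9965].
−53·(-2*cos(pi/53)) / ((2)−(-2*cos(pi/53))) = 53*cos(pi/53)/(cos(pi/53) + 1) = ϑ(G).
ϑ(G) ≈ 26.476709.
Sandwich: α(G)=26 ≤ ϑ(G)=53*cos(pi/53)/(cos(pi/53) + 1) ≤ χ(Ḡ)=27 (both strict).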